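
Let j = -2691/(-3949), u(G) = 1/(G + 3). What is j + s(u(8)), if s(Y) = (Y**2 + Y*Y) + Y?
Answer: 34268/43439 ≈ 0.78888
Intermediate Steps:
u(G) = 1/(3 + G)
j = 2691/3949 (j = -2691*(-1/3949) = 2691/3949 ≈ 0.68144)
s(Y) = Y + 2*Y**2 (s(Y) = (Y**2 + Y**2) + Y = 2*Y**2 + Y = Y + 2*Y**2)
j + s(u(8)) = 2691/3949 + (1 + 2/(3 + 8))/(3 + 8) = 2691/3949 + (1 + 2/11)/11 = 2691/3949 + (1/11)*(13/11) = 2691/3949 + 13/121 = 34268/43439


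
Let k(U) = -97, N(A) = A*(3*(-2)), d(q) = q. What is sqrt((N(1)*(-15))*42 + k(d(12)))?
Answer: sqrt(3683) ≈ 60.688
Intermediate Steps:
N(A) = -6*A (N(A) = A*(-6) = -6*A)
sqrt((N(1)*(-15))*42 + k(d(12))) = sqrt((-6*1*(-15))*42 - 97) = sqrt(-6*(-15)*42 - 97) = sqrt(90*42 - 97) = sqrt(3780 - 97) = sqrt(3683)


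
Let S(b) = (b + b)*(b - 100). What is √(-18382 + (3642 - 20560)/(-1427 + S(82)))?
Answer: 2*I*√88103137235/4379 ≈ 135.57*I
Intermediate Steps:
S(b) = 2*b*(-100 + b) (S(b) = (2*b)*(-100 + b) = 2*b*(-100 + b))
√(-18382 + (3642 - 20560)/(-1427 + S(82))) = √(-18382 + (3642 - 20560)/(-1427 + 2*82*(-100 + 82))) = √(-18382 - 16918/(-1427 + 2*82*(-18))) = √(-18382 - 16918/(-1427 - 2952)) = √(-18382 - 16918/(-4379)) = √(-18382 - 16918*(-1/4379)) = √(-18382 + 16918/4379) = √(-80477860/4379) = 2*I*√88103137235/4379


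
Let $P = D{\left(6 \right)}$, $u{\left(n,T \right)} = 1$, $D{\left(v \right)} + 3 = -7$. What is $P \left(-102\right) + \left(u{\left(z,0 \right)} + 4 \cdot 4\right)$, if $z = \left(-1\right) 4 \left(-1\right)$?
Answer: $1037$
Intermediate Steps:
$D{\left(v \right)} = -10$ ($D{\left(v \right)} = -3 - 7 = -10$)
$z = 4$ ($z = \left(-4\right) \left(-1\right) = 4$)
$P = -10$
$P \left(-102\right) + \left(u{\left(z,0 \right)} + 4 \cdot 4\right) = \left(-10\right) \left(-102\right) + \left(1 + 4 \cdot 4\right) = 1020 + \left(1 + 16\right) = 1020 + 17 = 1037$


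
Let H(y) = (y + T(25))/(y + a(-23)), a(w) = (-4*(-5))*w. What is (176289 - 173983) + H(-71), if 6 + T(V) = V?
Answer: 1224538/531 ≈ 2306.1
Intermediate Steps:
T(V) = -6 + V
a(w) = 20*w
H(y) = (19 + y)/(-460 + y) (H(y) = (y + (-6 + 25))/(y + 20*(-23)) = (y + 19)/(y - 460) = (19 + y)/(-460 + y))
(176289 - 173983) + H(-71) = (176289 - 173983) + (19 - 71)/(-460 - 71) = 2306 - 52/(-531) = 2306 - 1/531*(-52) = 2306 + 52/531 = 1224538/531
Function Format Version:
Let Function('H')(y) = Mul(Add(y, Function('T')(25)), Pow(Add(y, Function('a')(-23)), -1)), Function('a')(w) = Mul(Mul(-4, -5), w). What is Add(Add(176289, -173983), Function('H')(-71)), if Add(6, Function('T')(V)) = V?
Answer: Rational(1224538, 531) ≈ 2306.1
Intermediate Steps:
Function('T')(V) = Add(-6, V)
Function('a')(w) = Mul(20, w)
Function('H')(y) = Mul(Pow(Add(-460, y), -1), Add(19, y)) (Function('H')(y) = Mul(Add(y, Add(-6, 25)), Pow(Add(y, Mul(20, -23)), -1)) = Mul(Add(y, 19), Pow(Add(y, -460), -1)) = Mul(Add(19, y), Pow(Add(-460, y), -1)) = Mul(Pow(Add(-460, y), -1), Add(19, y)))
Add(Add(176289, -173983), Function('H')(-71)) = Add(Add(176289, -173983), Mul(Pow(Add(-460, -71), -1), Add(19, -71))) = Add(2306, Mul(Pow(-531, -1), -52)) = Add(2306, Mul(Rational(-1, 531), -52)) = Add(2306, Rational(52, 531)) = Rational(1224538, 531)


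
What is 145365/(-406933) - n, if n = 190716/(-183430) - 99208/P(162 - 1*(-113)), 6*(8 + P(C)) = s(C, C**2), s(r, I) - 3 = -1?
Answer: -11107295429095383/858402782185 ≈ -12939.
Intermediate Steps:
s(r, I) = 2 (s(r, I) = 3 - 1 = 2)
P(C) = -23/3 (P(C) = -8 + (1/6)*2 = -8 + 1/3 = -23/3)
n = 27294391926/2109445 (n = 190716/(-183430) - 99208/(-23/3) = 190716*(-1/183430) - 99208*(-3/23) = -95358/91715 + 297624/23 = 27294391926/2109445 ≈ 12939.)
145365/(-406933) - n = 145365/(-406933) - 1*27294391926/2109445 = 145365*(-1/406933) - 27294391926/2109445 = -145365/406933 - 27294391926/2109445 = -11107295429095383/858402782185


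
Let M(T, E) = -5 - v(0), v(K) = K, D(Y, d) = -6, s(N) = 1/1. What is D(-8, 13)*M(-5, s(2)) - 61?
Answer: -31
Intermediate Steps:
s(N) = 1
M(T, E) = -5 (M(T, E) = -5 - 1*0 = -5 + 0 = -5)
D(-8, 13)*M(-5, s(2)) - 61 = -6*(-5) - 61 = 30 - 61 = -31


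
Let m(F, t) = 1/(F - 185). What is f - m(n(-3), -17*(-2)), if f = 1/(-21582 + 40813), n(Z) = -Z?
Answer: 19413/3500042 ≈ 0.0055465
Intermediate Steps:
f = 1/19231 ≈ 5.1999e-5
m(F, t) = 1/(-185 + F)
f - m(n(-3), -17*(-2)) = 1/19231 - 1/(-185 - 1*(-3)) = 1/19231 - 1/(-185 + 3) = 1/19231 - 1/(-182) = 1/19231 - 1*(-1/182) = 1/19231 + 1/182 = 19413/3500042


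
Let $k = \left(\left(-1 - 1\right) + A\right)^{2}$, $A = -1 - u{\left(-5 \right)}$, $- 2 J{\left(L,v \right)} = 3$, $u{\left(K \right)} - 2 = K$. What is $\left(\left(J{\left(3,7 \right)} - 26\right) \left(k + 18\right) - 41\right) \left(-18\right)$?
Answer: $9648$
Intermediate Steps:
$u{\left(K \right)} = 2 + K$
$J{\left(L,v \right)} = - \frac{3}{2}$ ($J{\left(L,v \right)} = \left(- \frac{1}{2}\right) 3 = - \frac{3}{2}$)
$A = 2$ ($A = -1 - \left(2 - 5\right) = -1 - -3 = -1 + 3 = 2$)
$k = 0$ ($k = \left(\left(-1 - 1\right) + 2\right)^{2} = \left(-2 + 2\right)^{2} = 0^{2} = 0$)
$\left(\left(J{\left(3,7 \right)} - 26\right) \left(k + 18\right) - 41\right) \left(-18\right) = \left(\left(- \frac{3}{2} - 26\right) \left(0 + 18\right) - 41\right) \left(-18\right) = \left(\left(- \frac{55}{2}\right) 18 - 41\right) \left(-18\right) = \left(-495 - 41\right) \left(-18\right) = \left(-536\right) \left(-18\right) = 9648$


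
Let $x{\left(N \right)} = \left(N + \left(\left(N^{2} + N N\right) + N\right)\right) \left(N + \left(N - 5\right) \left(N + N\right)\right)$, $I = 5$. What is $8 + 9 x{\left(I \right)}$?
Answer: $2708$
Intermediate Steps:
$x{\left(N \right)} = \left(N + 2 N \left(-5 + N\right)\right) \left(2 N + 2 N^{2}\right)$ ($x{\left(N \right)} = \left(N + \left(\left(N^{2} + N^{2}\right) + N\right)\right) \left(N + \left(-5 + N\right) 2 N\right) = \left(N + \left(2 N^{2} + N\right)\right) \left(N + 2 N \left(-5 + N\right)\right) = \left(N + \left(N + 2 N^{2}\right)\right) \left(N + 2 N \left(-5 + N\right)\right) = \left(2 N + 2 N^{2}\right) \left(N + 2 N \left(-5 + N\right)\right) = \left(N + 2 N \left(-5 + N\right)\right) \left(2 N + 2 N^{2}\right)$)
$8 + 9 x{\left(I \right)} = 8 + 9 \cdot 5^{2} \left(-18 - 70 + 4 \cdot 5^{2}\right) = 8 + 9 \cdot 25 \left(-18 - 70 + 4 \cdot 25\right) = 8 + 9 \cdot 25 \left(-18 - 70 + 100\right) = 8 + 9 \cdot 25 \cdot 12 = 8 + 9 \cdot 300 = 8 + 2700 = 2708$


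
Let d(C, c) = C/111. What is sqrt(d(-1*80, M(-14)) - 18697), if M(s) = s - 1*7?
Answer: I*sqrt(230374617)/111 ≈ 136.74*I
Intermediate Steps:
M(s) = -7 + s (M(s) = s - 7 = -7 + s)
d(C, c) = C/111 (d(C, c) = C*(1/111) = C/111)
sqrt(d(-1*80, M(-14)) - 18697) = sqrt((-1*80)/111 - 18697) = sqrt((1/111)*(-80) - 18697) = sqrt(-80/111 - 18697) = sqrt(-2075447/111) = I*sqrt(230374617)/111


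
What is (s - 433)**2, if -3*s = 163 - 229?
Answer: 168921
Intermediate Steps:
s = 22 (s = -(163 - 229)/3 = -1/3*(-66) = 22)
(s - 433)**2 = (22 - 433)**2 = (-411)**2 = 168921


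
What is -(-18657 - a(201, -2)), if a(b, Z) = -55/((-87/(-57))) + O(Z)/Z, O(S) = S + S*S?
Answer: 539979/29 ≈ 18620.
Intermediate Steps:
O(S) = S + S²
a(b, Z) = -1016/29 + Z (a(b, Z) = -55/((-87/(-57))) + (Z*(1 + Z))/Z = -55/((-87*(-1/57))) + (1 + Z) = -55/29/19 + (1 + Z) = -55*19/29 + (1 + Z) = -1045/29 + (1 + Z) = -1016/29 + Z)
-(-18657 - a(201, -2)) = -(-18657 - (-1016/29 - 2)) = -(-18657 - 1*(-1074/29)) = -(-18657 + 1074/29) = -1*(-539979/29) = 539979/29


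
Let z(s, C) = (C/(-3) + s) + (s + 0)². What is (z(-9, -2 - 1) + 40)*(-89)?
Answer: -10057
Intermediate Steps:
z(s, C) = s + s² - C/3 (z(s, C) = (C*(-⅓) + s) + s² = (-C/3 + s) + s² = (s - C/3) + s² = s + s² - C/3)
(z(-9, -2 - 1) + 40)*(-89) = ((-9 + (-9)² - (-2 - 1)/3) + 40)*(-89) = ((-9 + 81 - ⅓*(-3)) + 40)*(-89) = ((-9 + 81 + 1) + 40)*(-89) = (73 + 40)*(-89) = 113*(-89) = -10057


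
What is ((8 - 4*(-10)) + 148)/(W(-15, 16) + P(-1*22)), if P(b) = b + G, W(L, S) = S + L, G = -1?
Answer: -98/11 ≈ -8.9091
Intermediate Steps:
W(L, S) = L + S
P(b) = -1 + b (P(b) = b - 1 = -1 + b)
((8 - 4*(-10)) + 148)/(W(-15, 16) + P(-1*22)) = ((8 - 4*(-10)) + 148)/((-15 + 16) + (-1 - 1*22)) = ((8 + 40) + 148)/(1 + (-1 - 22)) = (48 + 148)/(1 - 23) = 196/(-22) = 196*(-1/22) = -98/11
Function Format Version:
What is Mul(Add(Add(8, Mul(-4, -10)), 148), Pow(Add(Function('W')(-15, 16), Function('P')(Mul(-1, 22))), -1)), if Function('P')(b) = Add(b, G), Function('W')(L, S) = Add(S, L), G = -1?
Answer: Rational(-98, 11) ≈ -8.9091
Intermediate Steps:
Function('W')(L, S) = Add(L, S)
Function('P')(b) = Add(-1, b) (Function('P')(b) = Add(b, -1) = Add(-1, b))
Mul(Add(Add(8, Mul(-4, -10)), 148), Pow(Add(Function('W')(-15, 16), Function('P')(Mul(-1, 22))), -1)) = Mul(Add(Add(8, Mul(-4, -10)), 148), Pow(Add(Add(-15, 16), Add(-1, Mul(-1, 22))), -1)) = Mul(Add(Add(8, 40), 148), Pow(Add(1, Add(-1, -22)), -1)) = Mul(Add(48, 148), Pow(Add(1, -23), -1)) = Mul(196, Pow(-22, -1)) = Mul(196, Rational(-1, 22)) = Rational(-98, 11)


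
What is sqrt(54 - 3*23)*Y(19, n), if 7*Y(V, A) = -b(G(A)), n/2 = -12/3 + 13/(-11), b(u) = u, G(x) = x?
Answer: 114*I*sqrt(15)/77 ≈ 5.734*I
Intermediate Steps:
n = -114/11 (n = 2*(-12/3 + 13/(-11)) = 2*(-12*1/3 + 13*(-1/11)) = 2*(-4 - 13/11) = 2*(-57/11) = -114/11 ≈ -10.364)
Y(V, A) = -A/7 (Y(V, A) = (-A)/7 = -A/7)
sqrt(54 - 3*23)*Y(19, n) = sqrt(54 - 3*23)*(-1/7*(-114/11)) = sqrt(54 - 69)*(114/77) = sqrt(-15)*(114/77) = (I*sqrt(15))*(114/77) = 114*I*sqrt(15)/77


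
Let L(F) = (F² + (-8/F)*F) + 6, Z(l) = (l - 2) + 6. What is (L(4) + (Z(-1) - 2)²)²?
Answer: 225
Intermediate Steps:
Z(l) = 4 + l (Z(l) = (-2 + l) + 6 = 4 + l)
L(F) = -2 + F² (L(F) = (F² - 8) + 6 = (-8 + F²) + 6 = -2 + F²)
(L(4) + (Z(-1) - 2)²)² = ((-2 + 4²) + ((4 - 1) - 2)²)² = ((-2 + 16) + (3 - 2)²)² = (14 + 1²)² = (14 + 1)² = 15² = 225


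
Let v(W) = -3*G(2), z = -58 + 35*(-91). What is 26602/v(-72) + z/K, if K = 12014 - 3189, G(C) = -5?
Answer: 46942801/26475 ≈ 1773.1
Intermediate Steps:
z = -3243 (z = -58 - 3185 = -3243)
v(W) = 15 (v(W) = -3*(-5) = 15)
K = 8825
26602/v(-72) + z/K = 26602/15 - 3243/8825 = 46942801/26475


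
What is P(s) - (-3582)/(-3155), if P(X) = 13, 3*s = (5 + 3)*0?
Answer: 37433/3155 ≈ 11.865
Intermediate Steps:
s = 0 (s = ((5 + 3)*0)/3 = (8*0)/3 = (⅓)*0 = 0)
P(s) - (-3582)/(-3155) = 13 - (-3582)/(-3155) = 13 - (-3582)*(-1)/3155 = 13 - 1*3582/3155 = 13 - 3582/3155 = 37433/3155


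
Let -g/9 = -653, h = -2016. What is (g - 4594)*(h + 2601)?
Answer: 750555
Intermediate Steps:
g = 5877 (g = -9*(-653) = 5877)
(g - 4594)*(h + 2601) = (5877 - 4594)*(-2016 + 2601) = 1283*585 = 750555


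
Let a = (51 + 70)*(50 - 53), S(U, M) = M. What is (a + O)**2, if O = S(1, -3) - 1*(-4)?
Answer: 131044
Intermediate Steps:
a = -363 (a = 121*(-3) = -363)
O = 1 (O = -3 - 1*(-4) = -3 + 4 = 1)
(a + O)**2 = (-363 + 1)**2 = (-362)**2 = 131044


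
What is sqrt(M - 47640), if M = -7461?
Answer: I*sqrt(55101) ≈ 234.74*I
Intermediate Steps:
sqrt(M - 47640) = sqrt(-7461 - 47640) = sqrt(-55101) = I*sqrt(55101)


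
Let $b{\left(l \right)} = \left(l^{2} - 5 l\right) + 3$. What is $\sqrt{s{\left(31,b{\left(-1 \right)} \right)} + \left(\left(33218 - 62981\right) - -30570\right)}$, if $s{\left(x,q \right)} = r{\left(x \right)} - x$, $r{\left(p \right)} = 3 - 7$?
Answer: $2 \sqrt{193} \approx 27.785$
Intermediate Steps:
$r{\left(p \right)} = -4$
$b{\left(l \right)} = 3 + l^{2} - 5 l$
$s{\left(x,q \right)} = -4 - x$
$\sqrt{s{\left(31,b{\left(-1 \right)} \right)} + \left(\left(33218 - 62981\right) - -30570\right)} = \sqrt{\left(-4 - 31\right) + \left(\left(33218 - 62981\right) - -30570\right)} = \sqrt{\left(-4 - 31\right) + \left(-29763 + 30570\right)} = \sqrt{-35 + 807} = \sqrt{772} = 2 \sqrt{193}$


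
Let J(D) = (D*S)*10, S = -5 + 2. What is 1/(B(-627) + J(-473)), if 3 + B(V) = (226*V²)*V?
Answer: -1/55707151371 ≈ -1.7951e-11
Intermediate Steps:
S = -3
J(D) = -30*D (J(D) = (D*(-3))*10 = -3*D*10 = -30*D)
B(V) = -3 + 226*V³ (B(V) = -3 + (226*V²)*V = -3 + 226*V³)
1/(B(-627) + J(-473)) = 1/((-3 + 226*(-627)³) - 30*(-473)) = 1/((-3 + 226*(-246491883)) + 14190) = 1/((-3 - 55707165558) + 14190) = 1/(-55707165561 + 14190) = 1/(-55707151371) = -1/55707151371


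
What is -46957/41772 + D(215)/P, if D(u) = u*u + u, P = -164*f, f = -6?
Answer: 78903583/1712652 ≈ 46.071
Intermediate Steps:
P = 984 (P = -164*(-6) = 984)
D(u) = u + u**2 (D(u) = u**2 + u = u + u**2)
-46957/41772 + D(215)/P = -46957/41772 + (215*(1 + 215))/984 = -46957*1/41772 + (215*216)*(1/984) = -46957/41772 + 46440*(1/984) = -46957/41772 + 1935/41 = 78903583/1712652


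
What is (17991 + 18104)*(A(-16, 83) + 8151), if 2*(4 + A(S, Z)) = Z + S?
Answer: 590550295/2 ≈ 2.9528e+8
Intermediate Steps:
A(S, Z) = -4 + S/2 + Z/2 (A(S, Z) = -4 + (Z + S)/2 = -4 + (S + Z)/2 = -4 + (S/2 + Z/2) = -4 + S/2 + Z/2)
(17991 + 18104)*(A(-16, 83) + 8151) = (17991 + 18104)*((-4 + (½)*(-16) + (½)*83) + 8151) = 36095*((-4 - 8 + 83/2) + 8151) = 36095*(59/2 + 8151) = 36095*(16361/2) = 590550295/2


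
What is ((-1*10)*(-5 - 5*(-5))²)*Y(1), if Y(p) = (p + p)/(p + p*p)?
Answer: -4000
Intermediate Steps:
Y(p) = 2*p/(p + p²) (Y(p) = (2*p)/(p + p²) = 2*p/(p + p²))
((-1*10)*(-5 - 5*(-5))²)*Y(1) = ((-1*10)*(-5 - 5*(-5))²)*(2/(1 + 1)) = (-10*(-5 + 25)²)*(2/2) = (-10*20²)*(2*(½)) = -10*400*1 = -4000*1 = -4000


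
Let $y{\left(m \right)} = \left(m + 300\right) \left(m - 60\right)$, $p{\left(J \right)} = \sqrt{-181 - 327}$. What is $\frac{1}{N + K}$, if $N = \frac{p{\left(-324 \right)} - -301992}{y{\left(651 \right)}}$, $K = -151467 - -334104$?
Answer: $\frac{57693387310406469}{10536978177624308924389} - \frac{1124082 i \sqrt{127}}{10536978177624308924389} \approx 5.4753 \cdot 10^{-6} - 1.2022 \cdot 10^{-15} i$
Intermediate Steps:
$p{\left(J \right)} = 2 i \sqrt{127}$ ($p{\left(J \right)} = \sqrt{-508} = 2 i \sqrt{127}$)
$y{\left(m \right)} = \left(-60 + m\right) \left(300 + m\right)$ ($y{\left(m \right)} = \left(300 + m\right) \left(-60 + m\right) = \left(-60 + m\right) \left(300 + m\right)$)
$K = 182637$ ($K = -151467 + 334104 = 182637$)
$N = \frac{100664}{187347} + \frac{2 i \sqrt{127}}{562041}$ ($N = \frac{2 i \sqrt{127} - -301992}{-18000 + 651^{2} + 240 \cdot 651} = \frac{2 i \sqrt{127} + 301992}{-18000 + 423801 + 156240} = \frac{301992 + 2 i \sqrt{127}}{562041} = \left(301992 + 2 i \sqrt{127}\right) \frac{1}{562041} = \frac{100664}{187347} + \frac{2 i \sqrt{127}}{562041} \approx 0.53731 + 4.0102 \cdot 10^{-5} i$)
$\frac{1}{N + K} = \frac{1}{\left(\frac{100664}{187347} + \frac{2 i \sqrt{127}}{562041}\right) + 182637} = \frac{1}{\frac{34216594703}{187347} + \frac{2 i \sqrt{127}}{562041}}$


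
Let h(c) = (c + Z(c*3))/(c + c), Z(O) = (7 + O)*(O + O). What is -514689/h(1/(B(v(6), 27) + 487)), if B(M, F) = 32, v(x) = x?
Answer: -178082394/7445 ≈ -23920.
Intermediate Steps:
Z(O) = 2*O*(7 + O) (Z(O) = (7 + O)*(2*O) = 2*O*(7 + O))
h(c) = (c + 6*c*(7 + 3*c))/(2*c) (h(c) = (c + 2*(c*3)*(7 + c*3))/(c + c) = (c + 2*(3*c)*(7 + 3*c))/((2*c)) = (c + 6*c*(7 + 3*c))*(1/(2*c)) = (c + 6*c*(7 + 3*c))/(2*c))
-514689/h(1/(B(v(6), 27) + 487)) = -514689/(43/2 + 9/(32 + 487)) = -514689/(43/2 + 9/519) = -514689/(43/2 + 9*(1/519)) = -514689/(43/2 + 3/173) = -514689/7445/346 = -514689*346/7445 = -178082394/7445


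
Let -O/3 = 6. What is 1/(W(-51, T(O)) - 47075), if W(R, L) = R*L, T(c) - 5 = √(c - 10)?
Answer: I/(2*(-23665*I + 51*√7)) ≈ -2.1128e-5 + 1.2047e-7*I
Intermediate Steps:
O = -18 (O = -3*6 = -18)
T(c) = 5 + √(-10 + c) (T(c) = 5 + √(c - 10) = 5 + √(-10 + c))
W(R, L) = L*R
1/(W(-51, T(O)) - 47075) = 1/((5 + √(-10 - 18))*(-51) - 47075) = 1/((5 + √(-28))*(-51) - 47075) = 1/((5 + 2*I*√7)*(-51) - 47075) = 1/((-255 - 102*I*√7) - 47075) = 1/(-47330 - 102*I*√7)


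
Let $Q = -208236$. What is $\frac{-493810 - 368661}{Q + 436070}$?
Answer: $- \frac{862471}{227834} \approx -3.7855$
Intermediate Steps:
$\frac{-493810 - 368661}{Q + 436070} = \frac{-493810 - 368661}{-208236 + 436070} = - \frac{862471}{227834}$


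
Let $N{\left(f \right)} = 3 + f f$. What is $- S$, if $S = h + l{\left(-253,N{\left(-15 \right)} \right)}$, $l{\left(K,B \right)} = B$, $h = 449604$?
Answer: $-449832$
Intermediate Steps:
$N{\left(f \right)} = 3 + f^{2}$
$S = 449832$ ($S = 449604 + \left(3 + \left(-15\right)^{2}\right) = 449604 + \left(3 + 225\right) = 449604 + 228 = 449832$)
$- S = \left(-1\right) 449832 = -449832$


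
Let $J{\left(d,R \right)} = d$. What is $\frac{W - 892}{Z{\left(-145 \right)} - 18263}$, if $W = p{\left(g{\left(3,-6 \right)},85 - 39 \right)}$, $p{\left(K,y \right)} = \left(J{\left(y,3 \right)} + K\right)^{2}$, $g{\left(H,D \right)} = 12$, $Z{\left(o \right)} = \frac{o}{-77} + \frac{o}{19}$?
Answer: $- \frac{3616536}{26727179} \approx -0.13531$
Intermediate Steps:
$Z{\left(o \right)} = \frac{58 o}{1463}$ ($Z{\left(o \right)} = o \left(- \frac{1}{77}\right) + o \frac{1}{19} = - \frac{o}{77} + \frac{o}{19} = \frac{58 o}{1463}$)
$p{\left(K,y \right)} = \left(K + y\right)^{2}$ ($p{\left(K,y \right)} = \left(y + K\right)^{2} = \left(K + y\right)^{2}$)
$W = 3364$ ($W = \left(12 + \left(85 - 39\right)\right)^{2} = \left(12 + 46\right)^{2} = 58^{2} = 3364$)
$\frac{W - 892}{Z{\left(-145 \right)} - 18263} = \frac{3364 - 892}{\frac{58}{1463} \left(-145\right) - 18263} = \frac{2472}{- \frac{8410}{1463} - 18263} = \frac{2472}{- \frac{26727179}{1463}} = 2472 \left(- \frac{1463}{26727179}\right) = - \frac{3616536}{26727179}$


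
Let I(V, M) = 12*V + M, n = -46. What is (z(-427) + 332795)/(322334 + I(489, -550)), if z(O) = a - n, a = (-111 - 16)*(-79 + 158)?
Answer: 80702/81913 ≈ 0.98522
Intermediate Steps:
I(V, M) = M + 12*V
a = -10033 (a = -127*79 = -10033)
z(O) = -9987 (z(O) = -10033 - 1*(-46) = -10033 + 46 = -9987)
(z(-427) + 332795)/(322334 + I(489, -550)) = (-9987 + 332795)/(322334 + (-550 + 12*489)) = 322808/(322334 + (-550 + 5868)) = 322808/(322334 + 5318) = 322808/327652 = 322808*(1/327652) = 80702/81913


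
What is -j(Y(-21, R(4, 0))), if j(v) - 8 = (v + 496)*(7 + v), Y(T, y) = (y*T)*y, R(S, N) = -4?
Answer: 52632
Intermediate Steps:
Y(T, y) = T*y**2 (Y(T, y) = (T*y)*y = T*y**2)
j(v) = 8 + (7 + v)*(496 + v) (j(v) = 8 + (v + 496)*(7 + v) = 8 + (496 + v)*(7 + v) = 8 + (7 + v)*(496 + v))
-j(Y(-21, R(4, 0))) = -(3480 + (-21*(-4)**2)**2 + 503*(-21*(-4)**2)) = -(3480 + (-21*16)**2 + 503*(-21*16)) = -(3480 + (-336)**2 + 503*(-336)) = -(3480 + 112896 - 169008) = -1*(-52632) = 52632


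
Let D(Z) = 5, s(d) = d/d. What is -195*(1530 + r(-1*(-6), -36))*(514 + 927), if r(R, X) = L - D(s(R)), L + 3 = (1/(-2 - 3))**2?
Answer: -2138428149/5 ≈ -4.2769e+8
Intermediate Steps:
s(d) = 1
L = -74/25 (L = -3 + (1/(-2 - 3))**2 = -3 + (1/(-5))**2 = -3 + (-1/5)**2 = -3 + 1/25 = -74/25 ≈ -2.9600)
r(R, X) = -199/25 (r(R, X) = -74/25 - 1*5 = -74/25 - 5 = -199/25)
-195*(1530 + r(-1*(-6), -36))*(514 + 927) = -195*(1530 - 199/25)*(514 + 927) = -1483989*1441/5 = -195*54831491/25 = -2138428149/5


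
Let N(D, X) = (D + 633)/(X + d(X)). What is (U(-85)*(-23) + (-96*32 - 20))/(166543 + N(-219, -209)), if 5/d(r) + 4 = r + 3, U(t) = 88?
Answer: -44913364/1462063609 ≈ -0.030719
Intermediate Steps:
d(r) = 5/(-1 + r) (d(r) = 5/(-4 + (r + 3)) = 5/(-4 + (3 + r)) = 5/(-1 + r))
N(D, X) = (633 + D)/(X + 5/(-1 + X)) (N(D, X) = (D + 633)/(X + 5/(-1 + X)) = (633 + D)/(X + 5/(-1 + X)))
(U(-85)*(-23) + (-96*32 - 20))/(166543 + N(-219, -209)) = (88*(-23) + (-96*32 - 20))/(166543 + (-1 - 209)*(633 - 219)/(5 - 209*(-1 - 209))) = (-2024 + (-3072 - 20))/(166543 - 210*414/(5 - 209*(-210))) = (-2024 - 3092)/(166543 - 210*414/(5 + 43890)) = -5116/(166543 - 210*414/43895) = -5116/(166543 + (1/43895)*(-210)*414) = -5116/(166543 - 17388/8779) = -5116/1462063609/8779 = -5116*8779/1462063609 = -44913364/1462063609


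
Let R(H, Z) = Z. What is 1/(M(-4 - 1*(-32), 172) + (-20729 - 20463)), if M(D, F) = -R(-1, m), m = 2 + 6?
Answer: -1/41200 ≈ -2.4272e-5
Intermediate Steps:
m = 8
M(D, F) = -8 (M(D, F) = -1*8 = -8)
1/(M(-4 - 1*(-32), 172) + (-20729 - 20463)) = 1/(-8 + (-20729 - 20463)) = 1/(-8 - 41192) = 1/(-41200) = -1/41200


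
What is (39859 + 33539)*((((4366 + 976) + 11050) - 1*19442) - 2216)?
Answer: -386513868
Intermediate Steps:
(39859 + 33539)*((((4366 + 976) + 11050) - 1*19442) - 2216) = 73398*(((5342 + 11050) - 19442) - 2216) = 73398*((16392 - 19442) - 2216) = 73398*(-3050 - 2216) = 73398*(-5266) = -386513868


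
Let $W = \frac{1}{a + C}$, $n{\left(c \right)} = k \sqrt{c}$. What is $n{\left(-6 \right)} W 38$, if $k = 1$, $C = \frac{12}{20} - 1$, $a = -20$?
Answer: $- \frac{95 i \sqrt{6}}{51} \approx - 4.5628 i$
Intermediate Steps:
$C = - \frac{2}{5}$ ($C = 12 \cdot \frac{1}{20} - 1 = \frac{3}{5} - 1 = - \frac{2}{5} \approx -0.4$)
$n{\left(c \right)} = \sqrt{c}$ ($n{\left(c \right)} = 1 \sqrt{c} = \sqrt{c}$)
$W = - \frac{5}{102}$ ($W = \frac{1}{-20 - \frac{2}{5}} = \frac{1}{- \frac{102}{5}} = - \frac{5}{102} \approx -0.04902$)
$n{\left(-6 \right)} W 38 = \sqrt{-6} \left(- \frac{5}{102}\right) 38 = i \sqrt{6} \left(- \frac{5}{102}\right) 38 = - \frac{5 i \sqrt{6}}{102} \cdot 38 = - \frac{95 i \sqrt{6}}{51}$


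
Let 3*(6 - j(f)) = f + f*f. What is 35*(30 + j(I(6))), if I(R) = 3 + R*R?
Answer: -16940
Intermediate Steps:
I(R) = 3 + R²
j(f) = 6 - f/3 - f²/3 (j(f) = 6 - (f + f*f)/3 = 6 - (f + f²)/3 = 6 + (-f/3 - f²/3) = 6 - f/3 - f²/3)
35*(30 + j(I(6))) = 35*(30 + (6 - (3 + 6²)/3 - (3 + 6²)²/3)) = 35*(30 + (6 - (3 + 36)/3 - (3 + 36)²/3)) = 35*(30 + (6 - ⅓*39 - ⅓*39²)) = 35*(30 + (6 - 13 - ⅓*1521)) = 35*(30 + (6 - 13 - 507)) = 35*(30 - 514) = 35*(-484) = -16940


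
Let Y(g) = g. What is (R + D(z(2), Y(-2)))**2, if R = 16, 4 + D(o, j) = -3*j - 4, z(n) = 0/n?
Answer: 196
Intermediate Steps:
z(n) = 0
D(o, j) = -8 - 3*j (D(o, j) = -4 + (-3*j - 4) = -4 + (-4 - 3*j) = -8 - 3*j)
(R + D(z(2), Y(-2)))**2 = (16 + (-8 - 3*(-2)))**2 = (16 + (-8 + 6))**2 = (16 - 2)**2 = 14**2 = 196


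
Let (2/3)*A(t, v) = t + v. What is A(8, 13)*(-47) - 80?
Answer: -3121/2 ≈ -1560.5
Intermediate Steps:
A(t, v) = 3*t/2 + 3*v/2 (A(t, v) = 3*(t + v)/2 = 3*t/2 + 3*v/2)
A(8, 13)*(-47) - 80 = ((3/2)*8 + (3/2)*13)*(-47) - 80 = (12 + 39/2)*(-47) - 80 = (63/2)*(-47) - 80 = -2961/2 - 80 = -3121/2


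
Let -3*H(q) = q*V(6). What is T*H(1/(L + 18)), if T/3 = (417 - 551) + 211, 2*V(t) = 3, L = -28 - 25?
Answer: 33/10 ≈ 3.3000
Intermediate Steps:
L = -53
V(t) = 3/2 (V(t) = (1/2)*3 = 3/2)
H(q) = -q/2 (H(q) = -q*3/(3*2) = -q/2)
T = 231 (T = 3*((417 - 551) + 211) = 3*(-134 + 211) = 3*77 = 231)
T*H(1/(L + 18)) = 231*(-1/(2*(-53 + 18))) = 231*(-1/2/(-35)) = 231*(-1/2*(-1/35)) = 231*(1/70) = 33/10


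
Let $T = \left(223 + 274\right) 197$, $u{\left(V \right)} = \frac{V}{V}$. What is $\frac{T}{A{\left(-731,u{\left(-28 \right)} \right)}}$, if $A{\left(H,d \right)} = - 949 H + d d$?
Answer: $\frac{97909}{693720} \approx 0.14114$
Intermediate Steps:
$u{\left(V \right)} = 1$
$A{\left(H,d \right)} = d^{2} - 949 H$ ($A{\left(H,d \right)} = - 949 H + d^{2} = d^{2} - 949 H$)
$T = 97909$ ($T = 497 \cdot 197 = 97909$)
$\frac{T}{A{\left(-731,u{\left(-28 \right)} \right)}} = \frac{97909}{1^{2} - -693719} = \frac{97909}{1 + 693719} = \frac{97909}{693720}$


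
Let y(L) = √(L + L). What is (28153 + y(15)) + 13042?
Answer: 41195 + √30 ≈ 41201.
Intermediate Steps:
y(L) = √2*√L (y(L) = √(2*L) = √2*√L)
(28153 + y(15)) + 13042 = (28153 + √2*√15) + 13042 = (28153 + √30) + 13042 = 41195 + √30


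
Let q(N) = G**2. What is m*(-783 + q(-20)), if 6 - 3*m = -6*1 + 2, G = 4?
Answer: -7670/3 ≈ -2556.7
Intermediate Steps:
q(N) = 16 (q(N) = 4**2 = 16)
m = 10/3 (m = 2 - (-6*1 + 2)/3 = 2 - (-6 + 2)/3 = 2 - 1/3*(-4) = 2 + 4/3 = 10/3 ≈ 3.3333)
m*(-783 + q(-20)) = 10*(-783 + 16)/3 = (10/3)*(-767) = -7670/3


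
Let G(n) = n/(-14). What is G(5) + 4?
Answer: 51/14 ≈ 3.6429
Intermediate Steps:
G(n) = -n/14 (G(n) = n*(-1/14) = -n/14)
G(5) + 4 = -1/14*5 + 4 = -5/14 + 4 = 51/14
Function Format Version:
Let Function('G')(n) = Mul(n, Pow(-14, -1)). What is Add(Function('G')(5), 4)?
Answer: Rational(51, 14) ≈ 3.6429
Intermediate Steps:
Function('G')(n) = Mul(Rational(-1, 14), n) (Function('G')(n) = Mul(n, Rational(-1, 14)) = Mul(Rational(-1, 14), n))
Add(Function('G')(5), 4) = Add(Mul(Rational(-1, 14), 5), 4) = Add(Rational(-5, 14), 4) = Rational(51, 14)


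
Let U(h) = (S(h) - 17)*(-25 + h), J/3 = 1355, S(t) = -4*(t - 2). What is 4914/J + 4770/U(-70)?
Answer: 26352/25745 ≈ 1.0236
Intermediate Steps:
S(t) = 8 - 4*t (S(t) = -4*(-2 + t) = 8 - 4*t)
J = 4065 (J = 3*1355 = 4065)
U(h) = (-25 + h)*(-9 - 4*h) (U(h) = ((8 - 4*h) - 17)*(-25 + h) = (-9 - 4*h)*(-25 + h) = (-25 + h)*(-9 - 4*h))
4914/J + 4770/U(-70) = 4914/4065 + 4770/(225 - 4*(-70)² + 91*(-70)) = 4914*(1/4065) + 4770/(225 - 4*4900 - 6370) = 1638/1355 + 4770/(225 - 19600 - 6370) = 1638/1355 + 4770/(-25745) = 1638/1355 + 4770*(-1/25745) = 1638/1355 - 954/5149 = 26352/25745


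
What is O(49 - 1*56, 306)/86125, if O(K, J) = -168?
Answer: -168/86125 ≈ -0.0019507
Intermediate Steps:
O(49 - 1*56, 306)/86125 = -168/86125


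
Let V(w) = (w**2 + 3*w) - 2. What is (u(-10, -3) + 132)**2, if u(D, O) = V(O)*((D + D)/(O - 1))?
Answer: 14884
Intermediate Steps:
V(w) = -2 + w**2 + 3*w
u(D, O) = 2*D*(-2 + O**2 + 3*O)/(-1 + O) (u(D, O) = (-2 + O**2 + 3*O)*((D + D)/(O - 1)) = (-2 + O**2 + 3*O)*((2*D)/(-1 + O)) = (-2 + O**2 + 3*O)*(2*D/(-1 + O)) = 2*D*(-2 + O**2 + 3*O)/(-1 + O))
(u(-10, -3) + 132)**2 = (2*(-10)*(-2 + (-3)**2 + 3*(-3))/(-1 - 3) + 132)**2 = (2*(-10)*(-2 + 9 - 9)/(-4) + 132)**2 = (2*(-10)*(-1/4)*(-2) + 132)**2 = (-10 + 132)**2 = 122**2 = 14884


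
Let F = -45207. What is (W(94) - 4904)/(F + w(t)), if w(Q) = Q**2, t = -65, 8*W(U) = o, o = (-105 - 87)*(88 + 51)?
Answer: 4120/20491 ≈ 0.20106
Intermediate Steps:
o = -26688 (o = -192*139 = -26688)
W(U) = -3336 (W(U) = (1/8)*(-26688) = -3336)
(W(94) - 4904)/(F + w(t)) = (-3336 - 4904)/(-45207 + (-65)**2) = -8240/(-45207 + 4225) = -8240/(-40982) = -8240*(-1/40982) = 4120/20491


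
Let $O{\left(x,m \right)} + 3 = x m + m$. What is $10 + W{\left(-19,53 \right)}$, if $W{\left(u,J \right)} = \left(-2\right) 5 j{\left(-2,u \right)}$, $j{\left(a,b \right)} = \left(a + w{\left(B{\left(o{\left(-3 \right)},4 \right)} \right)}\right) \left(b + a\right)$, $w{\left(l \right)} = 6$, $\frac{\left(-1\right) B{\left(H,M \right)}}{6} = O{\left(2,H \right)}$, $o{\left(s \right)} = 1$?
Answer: $850$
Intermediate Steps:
$O{\left(x,m \right)} = -3 + m + m x$ ($O{\left(x,m \right)} = -3 + \left(x m + m\right) = -3 + \left(m x + m\right) = -3 + \left(m + m x\right) = -3 + m + m x$)
$B{\left(H,M \right)} = 18 - 18 H$ ($B{\left(H,M \right)} = - 6 \left(-3 + H + H 2\right) = - 6 \left(-3 + H + 2 H\right) = - 6 \left(-3 + 3 H\right) = 18 - 18 H$)
$j{\left(a,b \right)} = \left(6 + a\right) \left(a + b\right)$ ($j{\left(a,b \right)} = \left(a + 6\right) \left(b + a\right) = \left(6 + a\right) \left(a + b\right)$)
$W{\left(u,J \right)} = 80 - 40 u$ ($W{\left(u,J \right)} = \left(-2\right) 5 \left(\left(-2\right)^{2} + 6 \left(-2\right) + 6 u - 2 u\right) = - 10 \left(4 - 12 + 6 u - 2 u\right) = - 10 \left(-8 + 4 u\right) = 80 - 40 u$)
$10 + W{\left(-19,53 \right)} = 10 + \left(80 - -760\right) = 10 + \left(80 + 760\right) = 10 + 840 = 850$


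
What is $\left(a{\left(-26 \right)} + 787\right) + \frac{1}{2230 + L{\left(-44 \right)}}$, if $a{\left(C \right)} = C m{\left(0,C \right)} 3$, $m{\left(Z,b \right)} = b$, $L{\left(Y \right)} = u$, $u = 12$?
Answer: $\frac{6311231}{2242} \approx 2815.0$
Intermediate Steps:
$L{\left(Y \right)} = 12$
$a{\left(C \right)} = 3 C^{2}$ ($a{\left(C \right)} = C C 3 = C^{2} \cdot 3 = 3 C^{2}$)
$\left(a{\left(-26 \right)} + 787\right) + \frac{1}{2230 + L{\left(-44 \right)}} = \left(3 \left(-26\right)^{2} + 787\right) + \frac{1}{2230 + 12} = \left(3 \cdot 676 + 787\right) + \frac{1}{2242} = \left(2028 + 787\right) + \frac{1}{2242} = 2815 + \frac{1}{2242} = \frac{6311231}{2242}$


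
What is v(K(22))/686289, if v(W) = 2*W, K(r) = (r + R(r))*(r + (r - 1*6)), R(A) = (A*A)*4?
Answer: 148808/686289 ≈ 0.21683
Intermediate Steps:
R(A) = 4*A² (R(A) = A²*4 = 4*A²)
K(r) = (-6 + 2*r)*(r + 4*r²) (K(r) = (r + 4*r²)*(r + (r - 1*6)) = (r + 4*r²)*(r + (r - 6)) = (r + 4*r²)*(r + (-6 + r)) = (r + 4*r²)*(-6 + 2*r) = (-6 + 2*r)*(r + 4*r²))
v(K(22))/686289 = (2*(2*22*(-3 - 11*22 + 4*22²)))/686289 = (2*(2*22*(-3 - 242 + 4*484)))*(1/686289) = (2*(2*22*(-3 - 242 + 1936)))*(1/686289) = (2*(2*22*1691))*(1/686289) = (2*74404)*(1/686289) = 148808*(1/686289) = 148808/686289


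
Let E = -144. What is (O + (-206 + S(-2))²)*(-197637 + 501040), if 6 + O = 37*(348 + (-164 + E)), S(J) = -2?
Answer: 13573643414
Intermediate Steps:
O = 1474 (O = -6 + 37*(348 + (-164 - 144)) = -6 + 37*(348 - 308) = -6 + 37*40 = -6 + 1480 = 1474)
(O + (-206 + S(-2))²)*(-197637 + 501040) = (1474 + (-206 - 2)²)*(-197637 + 501040) = (1474 + (-208)²)*303403 = (1474 + 43264)*303403 = 44738*303403 = 13573643414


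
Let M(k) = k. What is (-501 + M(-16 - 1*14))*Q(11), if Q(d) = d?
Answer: -5841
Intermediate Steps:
(-501 + M(-16 - 1*14))*Q(11) = (-501 + (-16 - 1*14))*11 = (-501 + (-16 - 14))*11 = (-501 - 30)*11 = -531*11 = -5841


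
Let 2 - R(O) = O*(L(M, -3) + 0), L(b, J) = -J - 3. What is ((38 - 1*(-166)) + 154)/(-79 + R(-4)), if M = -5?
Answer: -358/77 ≈ -4.6494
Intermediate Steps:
L(b, J) = -3 - J
R(O) = 2 (R(O) = 2 - O*((-3 - 1*(-3)) + 0) = 2 - O*((-3 + 3) + 0) = 2 - O*(0 + 0) = 2 - O*0 = 2 - 1*0 = 2 + 0 = 2)
((38 - 1*(-166)) + 154)/(-79 + R(-4)) = ((38 - 1*(-166)) + 154)/(-79 + 2) = ((38 + 166) + 154)/(-77) = (204 + 154)*(-1/77) = 358*(-1/77) = -358/77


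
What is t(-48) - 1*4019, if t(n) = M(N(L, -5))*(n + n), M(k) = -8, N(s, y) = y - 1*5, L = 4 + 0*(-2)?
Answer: -3251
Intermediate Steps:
L = 4 (L = 4 + 0 = 4)
N(s, y) = -5 + y (N(s, y) = y - 5 = -5 + y)
t(n) = -16*n (t(n) = -8*(n + n) = -16*n)
t(-48) - 1*4019 = -16*(-48) - 1*4019 = 768 - 4019 = -3251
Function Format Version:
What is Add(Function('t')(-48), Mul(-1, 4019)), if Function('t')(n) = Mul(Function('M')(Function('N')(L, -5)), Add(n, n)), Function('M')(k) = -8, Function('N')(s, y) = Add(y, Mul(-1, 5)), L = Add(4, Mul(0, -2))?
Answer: -3251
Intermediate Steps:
L = 4 (L = Add(4, 0) = 4)
Function('N')(s, y) = Add(-5, y) (Function('N')(s, y) = Add(y, -5) = Add(-5, y))
Function('t')(n) = Mul(-16, n) (Function('t')(n) = Mul(-8, Add(n, n)) = Mul(-8, Mul(2, n)) = Mul(-16, n))
Add(Function('t')(-48), Mul(-1, 4019)) = Add(Mul(-16, -48), Mul(-1, 4019)) = Add(768, -4019) = -3251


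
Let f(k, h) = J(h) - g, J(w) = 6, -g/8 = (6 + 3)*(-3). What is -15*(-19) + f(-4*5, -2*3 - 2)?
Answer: 75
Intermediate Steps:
g = 216 (g = -8*(6 + 3)*(-3) = -72*(-3) = -8*(-27) = 216)
f(k, h) = -210 (f(k, h) = 6 - 1*216 = 6 - 216 = -210)
-15*(-19) + f(-4*5, -2*3 - 2) = -15*(-19) - 210 = 285 - 210 = 75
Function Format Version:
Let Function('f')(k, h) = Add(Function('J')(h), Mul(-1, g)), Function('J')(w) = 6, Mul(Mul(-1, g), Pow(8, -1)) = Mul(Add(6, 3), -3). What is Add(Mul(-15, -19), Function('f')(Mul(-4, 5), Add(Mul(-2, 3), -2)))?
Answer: 75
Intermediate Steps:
g = 216 (g = Mul(-8, Mul(Add(6, 3), -3)) = Mul(-8, Mul(9, -3)) = Mul(-8, -27) = 216)
Function('f')(k, h) = -210 (Function('f')(k, h) = Add(6, Mul(-1, 216)) = Add(6, -216) = -210)
Add(Mul(-15, -19), Function('f')(Mul(-4, 5), Add(Mul(-2, 3), -2))) = Add(Mul(-15, -19), -210) = Add(285, -210) = 75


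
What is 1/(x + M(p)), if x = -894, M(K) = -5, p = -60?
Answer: -1/899 ≈ -0.0011123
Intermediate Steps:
1/(x + M(p)) = 1/(-894 - 5) = 1/(-899) = -1/899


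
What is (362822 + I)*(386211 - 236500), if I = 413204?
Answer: 116179628486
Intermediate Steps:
(362822 + I)*(386211 - 236500) = (362822 + 413204)*(386211 - 236500) = 776026*149711 = 116179628486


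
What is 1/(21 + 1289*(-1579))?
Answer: -1/2035310 ≈ -4.9133e-7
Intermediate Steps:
1/(21 + 1289*(-1579)) = 1/(21 - 2035331) = 1/(-2035310) = -1/2035310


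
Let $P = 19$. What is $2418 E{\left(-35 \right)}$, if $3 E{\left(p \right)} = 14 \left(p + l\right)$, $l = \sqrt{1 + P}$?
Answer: $-394940 + 22568 \sqrt{5} \approx -3.4448 \cdot 10^{5}$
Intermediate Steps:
$l = 2 \sqrt{5}$ ($l = \sqrt{1 + 19} = \sqrt{20} = 2 \sqrt{5} \approx 4.4721$)
$E{\left(p \right)} = \frac{14 p}{3} + \frac{28 \sqrt{5}}{3}$ ($E{\left(p \right)} = \frac{14 \left(p + 2 \sqrt{5}\right)}{3} = \frac{14 p + 28 \sqrt{5}}{3} = \frac{14 p}{3} + \frac{28 \sqrt{5}}{3}$)
$2418 E{\left(-35 \right)} = 2418 \left(\frac{14}{3} \left(-35\right) + \frac{28 \sqrt{5}}{3}\right) = 2418 \left(- \frac{490}{3} + \frac{28 \sqrt{5}}{3}\right) = -394940 + 22568 \sqrt{5}$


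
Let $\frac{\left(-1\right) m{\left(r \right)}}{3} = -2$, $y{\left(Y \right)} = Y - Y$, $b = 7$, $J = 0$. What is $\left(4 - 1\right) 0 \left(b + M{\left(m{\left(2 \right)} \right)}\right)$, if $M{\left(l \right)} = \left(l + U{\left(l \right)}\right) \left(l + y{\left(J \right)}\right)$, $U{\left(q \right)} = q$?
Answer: $0$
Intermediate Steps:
$y{\left(Y \right)} = 0$
$m{\left(r \right)} = 6$ ($m{\left(r \right)} = \left(-3\right) \left(-2\right) = 6$)
$M{\left(l \right)} = 2 l^{2}$ ($M{\left(l \right)} = \left(l + l\right) \left(l + 0\right) = 2 l l = 2 l^{2}$)
$\left(4 - 1\right) 0 \left(b + M{\left(m{\left(2 \right)} \right)}\right) = \left(4 - 1\right) 0 \left(7 + 2 \cdot 6^{2}\right) = 3 \cdot 0 \left(7 + 2 \cdot 36\right) = 0 \left(7 + 72\right) = 0 \cdot 79 = 0$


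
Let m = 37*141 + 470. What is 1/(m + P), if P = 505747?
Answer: 1/511434 ≈ 1.9553e-6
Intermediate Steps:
m = 5687 (m = 5217 + 470 = 5687)
1/(m + P) = 1/(5687 + 505747) = 1/511434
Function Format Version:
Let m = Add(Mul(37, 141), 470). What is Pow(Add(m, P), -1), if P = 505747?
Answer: Rational(1, 511434) ≈ 1.9553e-6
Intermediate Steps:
m = 5687 (m = Add(5217, 470) = 5687)
Pow(Add(m, P), -1) = Pow(Add(5687, 505747), -1) = Pow(511434, -1) = Rational(1, 511434)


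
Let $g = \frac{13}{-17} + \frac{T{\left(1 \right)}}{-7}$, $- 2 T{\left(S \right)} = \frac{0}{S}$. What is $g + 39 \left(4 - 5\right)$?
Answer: $- \frac{676}{17} \approx -39.765$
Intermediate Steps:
$T{\left(S \right)} = 0$ ($T{\left(S \right)} = - \frac{0 \frac{1}{S}}{2} = \left(- \frac{1}{2}\right) 0 = 0$)
$g = - \frac{13}{17}$ ($g = \frac{13}{-17} + \frac{0}{-7} = 13 \left(- \frac{1}{17}\right) + 0 \left(- \frac{1}{7}\right) = - \frac{13}{17} + 0 = - \frac{13}{17} \approx -0.76471$)
$g + 39 \left(4 - 5\right) = - \frac{13}{17} + 39 \left(4 - 5\right) = - \frac{13}{17} + 39 \left(-1\right) = - \frac{13}{17} - 39 = - \frac{676}{17}$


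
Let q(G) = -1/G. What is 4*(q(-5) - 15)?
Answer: -296/5 ≈ -59.200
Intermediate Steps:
4*(q(-5) - 15) = 4*(-1/(-5) - 15) = 4*(-1*(-⅕) - 15) = 4*(⅕ - 15) = 4*(-74/5) = -296/5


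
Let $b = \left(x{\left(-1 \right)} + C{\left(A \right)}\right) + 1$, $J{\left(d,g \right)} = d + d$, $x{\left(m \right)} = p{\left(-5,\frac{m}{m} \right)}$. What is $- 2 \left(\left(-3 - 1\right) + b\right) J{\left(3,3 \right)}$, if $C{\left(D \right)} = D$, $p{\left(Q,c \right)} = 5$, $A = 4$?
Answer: $-72$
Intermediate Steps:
$x{\left(m \right)} = 5$
$J{\left(d,g \right)} = 2 d$
$b = 10$ ($b = \left(5 + 4\right) + 1 = 9 + 1 = 10$)
$- 2 \left(\left(-3 - 1\right) + b\right) J{\left(3,3 \right)} = - 2 \left(\left(-3 - 1\right) + 10\right) 2 \cdot 3 = - 2 \left(-4 + 10\right) 6 = \left(-2\right) 6 \cdot 6 = \left(-12\right) 6 = -72$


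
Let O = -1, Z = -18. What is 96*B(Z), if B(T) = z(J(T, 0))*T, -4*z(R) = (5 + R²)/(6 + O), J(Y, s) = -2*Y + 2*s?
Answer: 562032/5 ≈ 1.1241e+5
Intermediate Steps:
z(R) = -¼ - R²/20 (z(R) = -(5 + R²)/(4*(6 - 1)) = -(5 + R²)/(4*5) = -(1 + R²/5)/4 = -¼ - R²/20)
B(T) = T*(-¼ - T²/5) (B(T) = (-¼ - (-2*T + 2*0)²/20)*T = (-¼ - (-2*T + 0)²/20)*T = (-¼ - 4*T²/20)*T = (-¼ - T²/5)*T = T*(-¼ - T²/5))
96*B(Z) = 96*(-¼*(-18) - ⅕*(-18)³) = 96*(9/2 - ⅕*(-5832)) = 96*(9/2 + 5832/5) = 96*(11709/10) = 562032/5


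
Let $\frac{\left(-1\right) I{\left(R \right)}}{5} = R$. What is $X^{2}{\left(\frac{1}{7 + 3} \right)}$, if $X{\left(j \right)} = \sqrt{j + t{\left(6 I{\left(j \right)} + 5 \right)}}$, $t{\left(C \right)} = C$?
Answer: $\frac{21}{10} \approx 2.1$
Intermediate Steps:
$I{\left(R \right)} = - 5 R$
$X{\left(j \right)} = \sqrt{5 - 29 j}$ ($X{\left(j \right)} = \sqrt{j + \left(6 \left(- 5 j\right) + 5\right)} = \sqrt{j - \left(-5 + 30 j\right)} = \sqrt{5 - 29 j}$)
$X^{2}{\left(\frac{1}{7 + 3} \right)} = \left(\sqrt{5 - \frac{29}{7 + 3}}\right)^{2} = \left(\sqrt{5 - \frac{29}{10}}\right)^{2} = \left(\sqrt{\frac{21}{10}}\right)^{2} = \left(\frac{\sqrt{210}}{10}\right)^{2} = \frac{21}{10}$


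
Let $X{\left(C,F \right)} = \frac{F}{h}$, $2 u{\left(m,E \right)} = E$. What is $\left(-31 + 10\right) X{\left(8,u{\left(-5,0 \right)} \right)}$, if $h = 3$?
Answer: $0$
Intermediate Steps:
$u{\left(m,E \right)} = \frac{E}{2}$
$X{\left(C,F \right)} = \frac{F}{3}$
$\left(-31 + 10\right) X{\left(8,u{\left(-5,0 \right)} \right)} = \left(-31 + 10\right) \frac{\frac{1}{2} \cdot 0}{3} = - 21 \cdot \frac{1}{3} \cdot 0 = \left(-21\right) 0 = 0$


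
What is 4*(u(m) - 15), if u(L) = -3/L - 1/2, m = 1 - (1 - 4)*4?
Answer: -818/13 ≈ -62.923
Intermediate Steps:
m = 13 (m = 1 - (-3)*4 = 1 - 1*(-12) = 1 + 12 = 13)
u(L) = -½ - 3/L (u(L) = -3/L - 1*½ = -3/L - ½ = -½ - 3/L)
4*(u(m) - 15) = 4*((½)*(-6 - 1*13)/13 - 15) = 4*((½)*(1/13)*(-6 - 13) - 15) = 4*((½)*(1/13)*(-19) - 15) = 4*(-19/26 - 15) = 4*(-409/26) = -818/13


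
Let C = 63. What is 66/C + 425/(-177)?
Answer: -559/413 ≈ -1.3535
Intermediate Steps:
66/C + 425/(-177) = 66/63 + 425/(-177) = 66*(1/63) + 425*(-1/177) = 22/21 - 425/177 = -559/413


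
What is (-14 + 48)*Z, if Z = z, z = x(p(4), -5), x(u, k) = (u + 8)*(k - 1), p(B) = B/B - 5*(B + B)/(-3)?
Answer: -4556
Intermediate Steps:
p(B) = 1 + 10*B/3 (p(B) = 1 - 10*B*(-⅓) = 1 + 10*B/3)
x(u, k) = (-1 + k)*(8 + u) (x(u, k) = (8 + u)*(-1 + k) = (-1 + k)*(8 + u))
z = -134 (z = -8 - (1 + (10/3)*4) + 8*(-5) - 5*(1 + (10/3)*4) = -8 - (1 + 40/3) - 40 - 5*(1 + 40/3) = -8 - 1*43/3 - 40 - 5*43/3 = -8 - 43/3 - 40 - 215/3 = -134)
Z = -134
(-14 + 48)*Z = (-14 + 48)*(-134) = 34*(-134) = -4556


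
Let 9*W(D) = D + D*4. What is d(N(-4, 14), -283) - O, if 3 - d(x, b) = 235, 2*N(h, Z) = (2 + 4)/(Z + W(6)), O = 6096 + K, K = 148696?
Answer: -155024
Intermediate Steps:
W(D) = 5*D/9 (W(D) = (D + D*4)/9 = (D + 4*D)/9 = (5*D)/9 = 5*D/9)
O = 154792 (O = 6096 + 148696 = 154792)
N(h, Z) = 3/(10/3 + Z) (N(h, Z) = ((2 + 4)/(Z + (5/9)*6))/2 = (6/(Z + 10/3))/2 = (6/(10/3 + Z))/2 = 3/(10/3 + Z))
d(x, b) = -232 (d(x, b) = 3 - 1*235 = 3 - 235 = -232)
d(N(-4, 14), -283) - O = -232 - 1*154792 = -232 - 154792 = -155024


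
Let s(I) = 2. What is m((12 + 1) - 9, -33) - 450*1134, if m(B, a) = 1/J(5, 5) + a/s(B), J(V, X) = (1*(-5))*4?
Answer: -10206331/20 ≈ -5.1032e+5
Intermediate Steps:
J(V, X) = -20 (J(V, X) = -5*4 = -20)
m(B, a) = -1/20 + a/2 (m(B, a) = 1/(-20) + a/2 = 1*(-1/20) + a*(½) = -1/20 + a/2)
m((12 + 1) - 9, -33) - 450*1134 = (-1/20 + (½)*(-33)) - 450*1134 = (-1/20 - 33/2) - 510300 = -331/20 - 510300 = -10206331/20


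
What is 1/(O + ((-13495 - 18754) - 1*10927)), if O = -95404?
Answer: -1/138580 ≈ -7.2160e-6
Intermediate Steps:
1/(O + ((-13495 - 18754) - 1*10927)) = 1/(-95404 + ((-13495 - 18754) - 1*10927)) = 1/(-95404 + (-32249 - 10927)) = 1/(-95404 - 43176) = 1/(-138580) = -1/138580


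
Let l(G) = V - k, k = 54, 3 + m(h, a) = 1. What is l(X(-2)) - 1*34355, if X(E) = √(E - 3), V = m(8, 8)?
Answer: -34411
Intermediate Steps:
m(h, a) = -2 (m(h, a) = -3 + 1 = -2)
V = -2
X(E) = √(-3 + E)
l(G) = -56 (l(G) = -2 - 1*54 = -2 - 54 = -56)
l(X(-2)) - 1*34355 = -56 - 1*34355 = -56 - 34355 = -34411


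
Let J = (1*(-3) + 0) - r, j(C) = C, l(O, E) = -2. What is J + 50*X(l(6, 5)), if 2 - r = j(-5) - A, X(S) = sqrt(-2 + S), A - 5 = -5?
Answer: -10 + 100*I ≈ -10.0 + 100.0*I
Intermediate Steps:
A = 0 (A = 5 - 5 = 0)
r = 7 (r = 2 - (-5 - 1*0) = 2 - (-5 + 0) = 2 - 1*(-5) = 2 + 5 = 7)
J = -10 (J = (1*(-3) + 0) - 1*7 = (-3 + 0) - 7 = -3 - 7 = -10)
J + 50*X(l(6, 5)) = -10 + 50*sqrt(-2 - 2) = -10 + 50*sqrt(-4) = -10 + 50*(2*I) = -10 + 100*I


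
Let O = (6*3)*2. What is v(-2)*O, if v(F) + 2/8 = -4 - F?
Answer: -81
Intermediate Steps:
v(F) = -17/4 - F (v(F) = -1/4 + (-4 - F) = -17/4 - F)
O = 36 (O = 18*2 = 36)
v(-2)*O = (-17/4 - 1*(-2))*36 = (-17/4 + 2)*36 = -9/4*36 = -81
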